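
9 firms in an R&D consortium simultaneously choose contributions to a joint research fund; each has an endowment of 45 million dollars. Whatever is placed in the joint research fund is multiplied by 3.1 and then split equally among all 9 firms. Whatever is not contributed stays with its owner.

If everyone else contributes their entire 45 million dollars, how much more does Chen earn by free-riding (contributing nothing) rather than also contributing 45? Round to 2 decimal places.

Switching from a contribution of 45 to 0 lets Chen keep an extra 45 million dollars, but lowers the joint research fund by 45, which costs Chen their own share of that drop: 3.1/9 × 45 = 15.50.
Net gain = 45 − 15.50 = 29.50. The private return per contributed unit (0.3444) is below 1, so free-riding is indeed the best response regardless of what the others do.

29.50 million dollars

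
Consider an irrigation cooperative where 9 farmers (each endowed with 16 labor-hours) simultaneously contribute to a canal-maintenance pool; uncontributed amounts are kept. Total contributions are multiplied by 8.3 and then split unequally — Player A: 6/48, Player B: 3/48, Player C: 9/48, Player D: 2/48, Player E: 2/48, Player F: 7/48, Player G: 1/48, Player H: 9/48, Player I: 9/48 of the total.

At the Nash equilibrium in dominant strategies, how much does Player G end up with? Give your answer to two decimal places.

29.83 labor-hours

A player with share s gets back 8.3·s per unit contributed, so full contribution is dominant for anyone with s > 1/8.3 = 0.1205 and zero contribution is dominant for anyone below.
The shares above 0.1205 belong to Player A, Player C, Player F, Player H and Player I, contributing 16 each; the remaining 4 contribute 0. Total contributed: 80.
Player G keeps 16 and receives 8.3 × 80 × 1/48 = 13.83 from the canal-maintenance pool, for a payoff of 29.83.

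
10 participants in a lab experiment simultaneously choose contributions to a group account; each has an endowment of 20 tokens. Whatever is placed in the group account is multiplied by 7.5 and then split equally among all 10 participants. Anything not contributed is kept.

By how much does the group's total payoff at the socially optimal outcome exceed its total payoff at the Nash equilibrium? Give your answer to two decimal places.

1300.00 tokens

Each contributed unit returns 7.5/10 = 0.7500 to its contributor — below 1 — so contributing 0 is dominant for every player. At the Nash equilibrium everyone keeps their 20, and the group total is 10 × 20 = 200.
Each contributed unit returns 7.500 to the group as a whole (0.7500 to each of 10 players), which exceeds 1, so the social optimum is full contribution: group total = 7.500 × 200 = 1500.00.
Efficiency loss = 1500.00 − 200 = 1300.00.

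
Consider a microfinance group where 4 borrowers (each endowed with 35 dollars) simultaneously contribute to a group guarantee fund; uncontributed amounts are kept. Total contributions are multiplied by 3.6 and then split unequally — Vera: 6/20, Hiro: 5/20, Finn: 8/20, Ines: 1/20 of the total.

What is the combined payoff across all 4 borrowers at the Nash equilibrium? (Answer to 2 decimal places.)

322.00 dollars

For player j, contributing a unit is worthwhile iff 3.6 × (j's share) ≥ 1, i.e. iff j's share is at least 0.2778.
Vera and Finn are above the threshold, contributing 35 each; the remaining 2 contribute 0. Total contributed: 70.
The group guarantee fund pays out 3.6 × 70 = 252.00 in total (split across the unequal shares, but the aggregate is all that matters for the group sum).
The 2 free-riders keep 35 each, adding 70. Group total = 70 + 252.00 = 322.00.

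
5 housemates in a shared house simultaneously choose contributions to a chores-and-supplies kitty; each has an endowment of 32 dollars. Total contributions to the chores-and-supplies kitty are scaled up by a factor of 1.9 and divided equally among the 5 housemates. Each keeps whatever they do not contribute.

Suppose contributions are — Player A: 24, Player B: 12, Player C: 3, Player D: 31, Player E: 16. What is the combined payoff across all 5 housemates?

Total contributed: 24 + 12 + 3 + 31 + 16 = 86; total kept: 5 × 32 − 86 = 74.
The chores-and-supplies kitty pays out 1.9 × 86 = 163.40 in aggregate.
Group total = 74 + 163.40 = 237.40.

237.40 dollars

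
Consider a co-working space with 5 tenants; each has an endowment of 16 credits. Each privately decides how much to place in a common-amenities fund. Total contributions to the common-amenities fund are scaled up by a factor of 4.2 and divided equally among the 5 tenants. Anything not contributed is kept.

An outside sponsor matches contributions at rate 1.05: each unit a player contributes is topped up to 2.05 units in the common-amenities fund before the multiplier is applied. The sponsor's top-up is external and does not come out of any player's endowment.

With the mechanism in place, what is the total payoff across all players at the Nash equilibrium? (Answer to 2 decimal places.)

688.80 credits

Under the mechanism each unit contributed yields 4.2 × 2.05 / 5 = 1.7220 back to its contributor per unit of net cost, which exceeds 1, making full contribution the dominant choice for everyone.
So the Nash equilibrium is full contribution by all 5; the group earns 4.2 × 2.05 × 80 = 688.80.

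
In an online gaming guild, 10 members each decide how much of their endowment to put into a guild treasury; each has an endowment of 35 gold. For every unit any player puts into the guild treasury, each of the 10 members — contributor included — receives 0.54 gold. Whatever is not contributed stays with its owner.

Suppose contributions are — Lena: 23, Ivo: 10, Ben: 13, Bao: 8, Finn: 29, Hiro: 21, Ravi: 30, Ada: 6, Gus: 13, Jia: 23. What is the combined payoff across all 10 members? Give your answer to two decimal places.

Total contributed: 23 + 10 + 13 + 8 + 29 + 21 + 30 + 6 + 13 + 23 = 176; total kept: 10 × 35 − 176 = 174.
The guild treasury pays out 0.54 × 10 × 176 = 950.40 in aggregate.
Group total = 174 + 950.40 = 1124.40.

1124.40 gold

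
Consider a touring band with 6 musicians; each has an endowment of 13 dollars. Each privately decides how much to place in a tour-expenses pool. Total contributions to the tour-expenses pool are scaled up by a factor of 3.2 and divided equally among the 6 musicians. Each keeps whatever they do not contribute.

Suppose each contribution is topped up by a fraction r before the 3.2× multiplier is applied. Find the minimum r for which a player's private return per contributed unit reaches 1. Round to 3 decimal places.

With matching at rate r, one contributed unit becomes (1 + r) in the tour-expenses pool and returns 3.2 × (1 + r) / 6 to the contributor.
Setting this equal to 1: 1 + r = 6/3.2 = 1.8750.
So the minimum matching rate is r = 1.8750 − 1 = 0.875.

0.875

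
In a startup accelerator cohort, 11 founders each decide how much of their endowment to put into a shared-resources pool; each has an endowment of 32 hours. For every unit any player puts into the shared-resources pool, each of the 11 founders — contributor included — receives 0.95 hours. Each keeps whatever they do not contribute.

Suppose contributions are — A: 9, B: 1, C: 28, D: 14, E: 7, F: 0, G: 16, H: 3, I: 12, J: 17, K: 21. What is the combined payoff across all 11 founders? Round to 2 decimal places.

Total contributed: 9 + 1 + 28 + 14 + 7 + 0 + 16 + 3 + 12 + 17 + 21 = 128; total kept: 11 × 32 − 128 = 224.
The shared-resources pool pays out 0.95 × 11 × 128 = 1337.60 in aggregate.
Group total = 224 + 1337.60 = 1561.60.

1561.60 hours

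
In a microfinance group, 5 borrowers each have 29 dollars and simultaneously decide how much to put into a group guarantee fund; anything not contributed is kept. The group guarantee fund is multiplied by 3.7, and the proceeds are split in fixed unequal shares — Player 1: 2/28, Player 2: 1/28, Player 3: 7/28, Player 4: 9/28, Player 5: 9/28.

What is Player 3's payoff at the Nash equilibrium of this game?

For player j, contributing a unit is worthwhile iff 3.7 × (j's share) ≥ 1, i.e. iff j's share is at least 0.2703.
Player 4 and Player 5 are above the threshold, contributing 29 each; the remaining 3 contribute 0. Total contributed: 58.
Player 3 keeps 29 and receives 3.7 × 58 × 7/28 = 53.65 from the group guarantee fund, for a payoff of 82.65.

82.65 dollars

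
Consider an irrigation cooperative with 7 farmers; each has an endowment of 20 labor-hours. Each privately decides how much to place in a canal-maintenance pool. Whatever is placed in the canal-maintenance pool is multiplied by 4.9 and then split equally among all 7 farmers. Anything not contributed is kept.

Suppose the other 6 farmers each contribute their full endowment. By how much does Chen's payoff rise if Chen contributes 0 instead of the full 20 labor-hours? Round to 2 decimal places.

Switching from a contribution of 20 to 0 lets Chen keep an extra 20 labor-hours, but lowers the canal-maintenance pool by 20, which costs Chen their own share of that drop: 4.9/7 × 20 = 14.00.
Net gain = 20 − 14.00 = 6.00. The private return per contributed unit (0.7000) is below 1, so free-riding is indeed the best response regardless of what the others do.

6.00 labor-hours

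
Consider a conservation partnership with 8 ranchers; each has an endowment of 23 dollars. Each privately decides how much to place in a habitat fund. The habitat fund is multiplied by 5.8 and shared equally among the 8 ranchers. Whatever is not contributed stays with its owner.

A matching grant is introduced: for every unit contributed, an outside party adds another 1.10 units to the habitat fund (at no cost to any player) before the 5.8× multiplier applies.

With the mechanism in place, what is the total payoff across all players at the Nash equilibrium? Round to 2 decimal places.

2241.12 dollars

Under the mechanism each unit contributed yields 5.8 × 2.10 / 8 = 1.5225 back to its contributor per unit of net cost, which exceeds 1, making full contribution the dominant choice for everyone.
At the Nash equilibrium everyone contributes 23. Group total payoff = 5.8 × 2.10 × 184 = 2241.12.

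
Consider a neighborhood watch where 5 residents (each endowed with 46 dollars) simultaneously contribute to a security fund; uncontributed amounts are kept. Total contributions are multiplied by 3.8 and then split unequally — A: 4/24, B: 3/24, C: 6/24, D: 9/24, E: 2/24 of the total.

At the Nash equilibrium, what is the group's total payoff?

358.80 dollars

Each unit j contributes comes back to j as 3.8 × (j's share), so j prefers to contribute only if that share exceeds 1/3.8 = 0.2632; otherwise keeping the unit dominates.
Only D (9/24) clears that bar, contributing 46; the remaining 4 contribute 0. Total contributed: 46.
The security fund pays out 3.8 × 46 = 174.80 in total (split across the unequal shares, but the aggregate is all that matters for the group sum).
The 4 free-riders keep 46 each, adding 184. Group total = 184 + 174.80 = 358.80.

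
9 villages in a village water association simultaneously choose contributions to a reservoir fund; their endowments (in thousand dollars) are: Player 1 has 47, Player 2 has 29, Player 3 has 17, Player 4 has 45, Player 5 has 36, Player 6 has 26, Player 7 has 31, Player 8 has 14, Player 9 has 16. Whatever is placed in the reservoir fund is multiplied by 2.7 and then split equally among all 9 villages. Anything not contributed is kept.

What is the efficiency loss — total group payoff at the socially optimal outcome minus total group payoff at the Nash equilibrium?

The private return per contributed unit is 2.7/9 = 0.3000 < 1 for every player regardless of endowment, so the Nash equilibrium is zero contribution and the group total is Σ E_j = 47 + 29 + 17 + 45 + 36 + 26 + 31 + 14 + 16 = 261.
Each contributed unit returns 2.700 to the group, so the social optimum is full contribution by everyone: group total = 2.700 × 261 = 704.70.
Efficiency loss = (2.700 − 1) × 261 = 443.70.

443.70 thousand dollars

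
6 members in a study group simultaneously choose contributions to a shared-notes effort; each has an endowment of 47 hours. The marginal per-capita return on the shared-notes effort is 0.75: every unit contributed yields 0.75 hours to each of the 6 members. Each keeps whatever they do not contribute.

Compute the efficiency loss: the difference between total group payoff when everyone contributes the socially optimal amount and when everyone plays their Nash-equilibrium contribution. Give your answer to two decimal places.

987.00 hours

The private return per contributed unit is 0.75 < 1, so contributing 0 is dominant for every player. At the Nash equilibrium everyone keeps their 47, and the group total is 6 × 47 = 282.
Each contributed unit returns 4.500 to the group as a whole (0.75 to each of 6 players), which exceeds 1, so the social optimum is full contribution: group total = 4.500 × 282 = 1269.00.
Efficiency loss = 1269.00 − 282 = 987.00.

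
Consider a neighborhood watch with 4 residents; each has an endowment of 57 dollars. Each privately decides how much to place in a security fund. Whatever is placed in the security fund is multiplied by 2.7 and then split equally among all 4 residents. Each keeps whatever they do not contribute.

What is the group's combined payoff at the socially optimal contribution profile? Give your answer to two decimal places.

615.60 dollars

Each contributed unit returns 2.700 to the group as a whole (0.6750 to each of 4 players), which exceeds 1, so the social optimum is full contribution: group total = 2.700 × 228 = 615.60.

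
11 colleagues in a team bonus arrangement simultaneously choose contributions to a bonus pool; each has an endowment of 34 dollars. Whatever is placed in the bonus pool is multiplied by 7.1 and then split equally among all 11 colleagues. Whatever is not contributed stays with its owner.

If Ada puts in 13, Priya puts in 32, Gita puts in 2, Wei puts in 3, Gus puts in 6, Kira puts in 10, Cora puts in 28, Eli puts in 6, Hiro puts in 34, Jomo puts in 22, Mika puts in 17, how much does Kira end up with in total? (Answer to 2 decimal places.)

Total contributed: 13 + 32 + 2 + 3 + 6 + 10 + 28 + 6 + 34 + 22 + 17 = 173.
Each receives 7.1 × 173 / 11 = 111.66 from the bonus pool.
Kira keeps 34 − 10 = 24, so Kira's payoff is 24 + 111.66 = 135.66.

135.66 dollars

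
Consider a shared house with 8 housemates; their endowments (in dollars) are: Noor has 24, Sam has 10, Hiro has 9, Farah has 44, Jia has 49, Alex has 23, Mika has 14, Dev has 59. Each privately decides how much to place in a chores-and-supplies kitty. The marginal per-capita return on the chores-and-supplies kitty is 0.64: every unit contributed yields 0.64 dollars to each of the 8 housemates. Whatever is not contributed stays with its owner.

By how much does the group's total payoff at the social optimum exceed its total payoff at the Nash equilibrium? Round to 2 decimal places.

955.84 dollars

The private return per contributed unit is 0.64 < 1 for everyone, so the Nash equilibrium is zero contribution and the group total is Σ E_j = 24 + 10 + 9 + 44 + 49 + 23 + 14 + 59 = 232.
Each contributed unit returns 5.120 to the group, so the social optimum is full contribution by everyone: group total = 5.120 × 232 = 1187.84.
Efficiency loss = (5.120 − 1) × 232 = 955.84.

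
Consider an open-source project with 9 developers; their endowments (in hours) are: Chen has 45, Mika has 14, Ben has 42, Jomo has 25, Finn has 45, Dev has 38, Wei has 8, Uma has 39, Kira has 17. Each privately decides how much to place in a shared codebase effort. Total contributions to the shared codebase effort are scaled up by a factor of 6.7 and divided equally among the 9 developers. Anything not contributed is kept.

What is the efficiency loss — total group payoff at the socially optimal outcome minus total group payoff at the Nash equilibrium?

1556.10 hours

The private return per contributed unit is 6.7/9 = 0.7444 < 1 for every player regardless of endowment, so the Nash equilibrium is zero contribution and the group total is Σ E_j = 45 + 14 + 42 + 25 + 45 + 38 + 8 + 39 + 17 = 273.
Each contributed unit returns 6.700 to the group, so the social optimum is full contribution by everyone: group total = 6.700 × 273 = 1829.10.
Efficiency loss = (6.700 − 1) × 273 = 1556.10.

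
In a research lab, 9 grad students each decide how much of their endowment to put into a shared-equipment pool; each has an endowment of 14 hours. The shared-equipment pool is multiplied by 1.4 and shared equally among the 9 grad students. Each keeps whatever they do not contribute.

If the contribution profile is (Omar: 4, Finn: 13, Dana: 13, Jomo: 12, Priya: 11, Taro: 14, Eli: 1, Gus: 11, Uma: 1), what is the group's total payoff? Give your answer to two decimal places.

158.00 hours

Total contributed: 4 + 13 + 13 + 12 + 11 + 14 + 1 + 11 + 1 = 80; total kept: 9 × 14 − 80 = 46.
The shared-equipment pool pays out 1.4 × 80 = 112.00 in aggregate.
Group total = 46 + 112.00 = 158.00.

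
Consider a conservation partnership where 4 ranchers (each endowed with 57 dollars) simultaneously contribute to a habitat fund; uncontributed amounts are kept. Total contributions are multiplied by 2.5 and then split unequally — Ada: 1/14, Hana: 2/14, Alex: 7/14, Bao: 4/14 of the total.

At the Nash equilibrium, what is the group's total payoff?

Player j's private return per contributed unit is 2.5 × (j's share). Contributing is weakly dominant for j when that share is at least 1/2.5 = 0.4000, and contributing 0 is dominant otherwise.
The only share above 0.4000 is Alex's 7/14, contributing 57; the remaining 3 contribute 0. Total contributed: 57.
The habitat fund pays out 2.5 × 57 = 142.50 in total (split across the unequal shares, but the aggregate is all that matters for the group sum).
The 3 free-riders keep 57 each, adding 171. Group total = 171 + 142.50 = 313.50.

313.50 dollars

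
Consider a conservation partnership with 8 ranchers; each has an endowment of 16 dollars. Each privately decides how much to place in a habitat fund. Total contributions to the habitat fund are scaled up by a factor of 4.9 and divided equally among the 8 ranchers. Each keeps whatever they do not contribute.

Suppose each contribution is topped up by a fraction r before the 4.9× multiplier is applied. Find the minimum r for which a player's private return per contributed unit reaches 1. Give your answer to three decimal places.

With matching at rate r, one contributed unit becomes (1 + r) in the habitat fund and returns 4.9 × (1 + r) / 8 to the contributor.
Setting this equal to 1: 1 + r = 8/4.9 = 1.6327.
So the minimum matching rate is r = 1.6327 − 1 = 0.633.

0.633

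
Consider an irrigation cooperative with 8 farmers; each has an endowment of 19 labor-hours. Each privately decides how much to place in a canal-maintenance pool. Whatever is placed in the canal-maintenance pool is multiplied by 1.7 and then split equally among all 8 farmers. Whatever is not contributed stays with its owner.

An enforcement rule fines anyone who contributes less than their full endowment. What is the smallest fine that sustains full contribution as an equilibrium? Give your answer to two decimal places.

14.96 labor-hours

Given the others contribute fully, the best deviation is to contribute 0 (any partial contribution still incurs the fine and gives up units whose private return 0.2125 is below 1).
Deviating from 19 to 0 saves 19 labor-hours but forfeits the deviator's share of the drop in the canal-maintenance pool: 1.7/8 × 19 = 4.04.
So the deviation gain is 19 − 4.04 = 14.96, and the fine must be at least 14.96 labor-hours to wipe it out.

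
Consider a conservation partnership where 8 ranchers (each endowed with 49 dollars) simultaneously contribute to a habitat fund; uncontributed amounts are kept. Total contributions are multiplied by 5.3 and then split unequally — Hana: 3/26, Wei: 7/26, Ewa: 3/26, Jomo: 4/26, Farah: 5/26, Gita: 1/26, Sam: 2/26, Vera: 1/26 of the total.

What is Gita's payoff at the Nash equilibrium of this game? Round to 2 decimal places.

Player j's private return per contributed unit is 5.3 × (j's share). Contributing is weakly dominant for j when that share is at least 1/5.3 = 0.1887, and contributing 0 is dominant otherwise.
Wei and Farah clear that bar, contributing 49 each; the remaining 6 contribute 0. Total contributed: 98.
Gita keeps 49 and receives 5.3 × 98 × 1/26 = 19.98 from the habitat fund, for a payoff of 68.98.

68.98 dollars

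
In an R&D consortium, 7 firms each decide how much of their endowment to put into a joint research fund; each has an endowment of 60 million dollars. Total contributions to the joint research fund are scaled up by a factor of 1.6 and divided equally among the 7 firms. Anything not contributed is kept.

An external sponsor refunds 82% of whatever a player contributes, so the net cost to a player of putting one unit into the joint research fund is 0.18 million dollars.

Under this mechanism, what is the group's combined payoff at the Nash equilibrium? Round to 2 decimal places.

Under the mechanism each unit contributed yields (1.6/7) / 0.18 = 1.2698 back to its contributor per unit of net cost, which exceeds 1, making full contribution the dominant choice for everyone.
So the Nash equilibrium is full contribution by all 7; the group earns 7 × (60 × 0.82 + 1.6 × 60) = 1016.40.

1016.40 million dollars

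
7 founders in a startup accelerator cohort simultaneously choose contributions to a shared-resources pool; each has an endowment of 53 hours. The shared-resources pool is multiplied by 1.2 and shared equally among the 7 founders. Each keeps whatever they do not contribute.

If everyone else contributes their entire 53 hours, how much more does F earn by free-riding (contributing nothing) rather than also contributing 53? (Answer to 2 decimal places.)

43.91 hours

Switching from a contribution of 53 to 0 lets F keep an extra 53 hours, but lowers the shared-resources pool by 53, which costs F their own share of that drop: 1.2/7 × 53 = 9.09.
Net gain = 53 − 9.09 = 43.91. The private return per contributed unit (0.1714) is below 1, so free-riding is indeed the best response regardless of what the others do.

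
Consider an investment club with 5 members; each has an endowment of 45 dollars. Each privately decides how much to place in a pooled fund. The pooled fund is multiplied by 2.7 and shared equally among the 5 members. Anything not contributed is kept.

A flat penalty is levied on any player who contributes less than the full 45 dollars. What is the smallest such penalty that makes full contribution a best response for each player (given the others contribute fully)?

Given the others contribute fully, the best deviation is to contribute 0 (any partial contribution still incurs the fine and gives up units whose private return 0.5400 is below 1).
Deviating from 45 to 0 saves 45 dollars but forfeits the deviator's share of the drop in the pooled fund: 2.7/5 × 45 = 24.30.
So the deviation gain is 45 − 24.30 = 20.70, and the fine must be at least 20.70 dollars to wipe it out.

20.70 dollars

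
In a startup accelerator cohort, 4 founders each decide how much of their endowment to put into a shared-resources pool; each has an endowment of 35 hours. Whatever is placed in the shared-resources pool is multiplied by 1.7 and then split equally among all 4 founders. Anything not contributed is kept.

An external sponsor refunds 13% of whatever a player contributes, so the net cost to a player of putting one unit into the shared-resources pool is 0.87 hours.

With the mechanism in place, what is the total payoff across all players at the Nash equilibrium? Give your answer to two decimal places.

140.00 hours

The effective private return is (1.7/4) / 0.87 = 0.4885, which is still under 1, so the mechanism doesn't change anyone's dominant strategy: zero contribution.
At the Nash equilibrium no one contributes; group total payoff = 4 × 35 = 140.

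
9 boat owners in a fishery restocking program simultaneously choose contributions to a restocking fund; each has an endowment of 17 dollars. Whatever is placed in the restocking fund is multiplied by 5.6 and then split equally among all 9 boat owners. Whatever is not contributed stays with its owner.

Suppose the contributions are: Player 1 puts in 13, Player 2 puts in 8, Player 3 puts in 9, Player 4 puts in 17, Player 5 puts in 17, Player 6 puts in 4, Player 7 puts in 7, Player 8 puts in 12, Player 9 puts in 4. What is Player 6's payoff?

Total contributed: 13 + 8 + 9 + 17 + 17 + 4 + 7 + 12 + 4 = 91.
Each receives 5.6 × 91 / 9 = 56.62 from the restocking fund.
Player 6 keeps 17 − 4 = 13, so Player 6's payoff is 13 + 56.62 = 69.62.

69.62 dollars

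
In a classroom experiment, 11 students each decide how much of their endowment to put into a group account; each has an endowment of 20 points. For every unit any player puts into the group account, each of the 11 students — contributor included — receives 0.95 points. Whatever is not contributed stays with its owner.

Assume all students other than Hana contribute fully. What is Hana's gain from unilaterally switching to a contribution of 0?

1.00 points

Switching from a contribution of 20 to 0 lets Hana keep an extra 20 points, but lowers the group account by 20, which costs Hana their own share of that drop: 0.95 × 20 = 19.00.
Net gain = 20 − 19.00 = 1.00. The private return per contributed unit (0.95) is below 1, so free-riding is indeed the best response regardless of what the others do.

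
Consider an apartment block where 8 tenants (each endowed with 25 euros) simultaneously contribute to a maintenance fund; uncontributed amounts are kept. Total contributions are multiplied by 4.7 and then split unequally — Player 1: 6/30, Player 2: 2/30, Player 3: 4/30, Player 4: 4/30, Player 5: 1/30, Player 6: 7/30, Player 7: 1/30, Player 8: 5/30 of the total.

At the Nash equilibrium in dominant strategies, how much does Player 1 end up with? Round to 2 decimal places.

Each unit j contributes comes back to j as 4.7 × (j's share), so j prefers to contribute only if that share exceeds 1/4.7 = 0.2128; otherwise keeping the unit dominates.
The only share above 0.2128 is Player 6's 7/30, contributing 25; the remaining 7 contribute 0. Total contributed: 25.
Player 1 keeps 25 and receives 4.7 × 25 × 6/30 = 23.50 from the maintenance fund, for a payoff of 48.50.

48.50 euros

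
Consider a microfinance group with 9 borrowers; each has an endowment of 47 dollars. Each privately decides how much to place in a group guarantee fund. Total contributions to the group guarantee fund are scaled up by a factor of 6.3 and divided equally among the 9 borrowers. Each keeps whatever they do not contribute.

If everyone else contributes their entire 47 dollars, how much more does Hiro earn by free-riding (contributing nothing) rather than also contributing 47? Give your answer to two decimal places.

Switching from a contribution of 47 to 0 lets Hiro keep an extra 47 dollars, but lowers the group guarantee fund by 47, which costs Hiro their own share of that drop: 6.3/9 × 47 = 32.90.
Net gain = 47 − 32.90 = 14.10. The private return per contributed unit (0.7000) is below 1, so free-riding is indeed the best response regardless of what the others do.

14.10 dollars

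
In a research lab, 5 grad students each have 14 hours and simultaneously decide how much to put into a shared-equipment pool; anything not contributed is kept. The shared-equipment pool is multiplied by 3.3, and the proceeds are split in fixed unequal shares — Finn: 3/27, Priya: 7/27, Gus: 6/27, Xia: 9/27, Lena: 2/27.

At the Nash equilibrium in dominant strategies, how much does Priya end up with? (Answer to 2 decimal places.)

25.98 hours

Each unit j contributes comes back to j as 3.3 × (j's share), so j prefers to contribute only if that share exceeds 1/3.3 = 0.3030; otherwise keeping the unit dominates.
Only Xia (9/27) clears that bar, contributing 14; the remaining 4 contribute 0. Total contributed: 14.
Priya keeps 14 and receives 3.3 × 14 × 7/27 = 11.98 from the shared-equipment pool, for a payoff of 25.98.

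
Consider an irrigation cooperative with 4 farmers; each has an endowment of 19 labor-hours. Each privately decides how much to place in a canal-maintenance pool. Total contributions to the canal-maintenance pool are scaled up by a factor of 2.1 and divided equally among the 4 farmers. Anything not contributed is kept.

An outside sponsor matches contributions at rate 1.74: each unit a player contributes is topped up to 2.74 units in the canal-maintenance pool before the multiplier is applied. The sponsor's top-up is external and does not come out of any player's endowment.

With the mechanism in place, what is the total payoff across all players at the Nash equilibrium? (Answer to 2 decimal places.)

Under the mechanism each unit contributed yields 2.1 × 2.74 / 4 = 1.4385 back to its contributor per unit of net cost, which exceeds 1, making full contribution the dominant choice for everyone.
So the Nash equilibrium is full contribution by all 4; the group earns 2.1 × 2.74 × 76 = 437.30.

437.30 labor-hours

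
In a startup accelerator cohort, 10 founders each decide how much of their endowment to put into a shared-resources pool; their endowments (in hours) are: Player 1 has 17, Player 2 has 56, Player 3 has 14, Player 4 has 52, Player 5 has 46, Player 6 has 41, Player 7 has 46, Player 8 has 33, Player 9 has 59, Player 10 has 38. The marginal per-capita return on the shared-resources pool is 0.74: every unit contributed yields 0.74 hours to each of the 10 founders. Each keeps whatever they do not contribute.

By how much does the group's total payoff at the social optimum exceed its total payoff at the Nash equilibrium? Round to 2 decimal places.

2572.80 hours

The private return per contributed unit is 0.74 < 1 for everyone, so the Nash equilibrium is zero contribution and the group total is Σ E_j = 17 + 56 + 14 + 52 + 46 + 41 + 46 + 33 + 59 + 38 = 402.
Each contributed unit returns 7.400 to the group, so the social optimum is full contribution by everyone: group total = 7.400 × 402 = 2974.80.
Efficiency loss = (7.400 − 1) × 402 = 2572.80.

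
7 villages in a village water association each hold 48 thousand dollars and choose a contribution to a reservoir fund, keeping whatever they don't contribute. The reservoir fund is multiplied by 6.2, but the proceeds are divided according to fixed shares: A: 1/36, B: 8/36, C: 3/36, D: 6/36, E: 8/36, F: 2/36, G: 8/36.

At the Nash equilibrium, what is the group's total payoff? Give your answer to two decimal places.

1334.40 thousand dollars

Player j's private return per contributed unit is 6.2 × (j's share). Contributing is weakly dominant for j when that share is at least 1/6.2 = 0.1613, and contributing 0 is dominant otherwise.
B, D, E and G are above the threshold, contributing 48 each; the remaining 3 contribute 0. Total contributed: 192.
The reservoir fund pays out 6.2 × 192 = 1190.40 in total (split across the unequal shares, but the aggregate is all that matters for the group sum).
The 3 free-riders keep 48 each, adding 144. Group total = 144 + 1190.40 = 1334.40.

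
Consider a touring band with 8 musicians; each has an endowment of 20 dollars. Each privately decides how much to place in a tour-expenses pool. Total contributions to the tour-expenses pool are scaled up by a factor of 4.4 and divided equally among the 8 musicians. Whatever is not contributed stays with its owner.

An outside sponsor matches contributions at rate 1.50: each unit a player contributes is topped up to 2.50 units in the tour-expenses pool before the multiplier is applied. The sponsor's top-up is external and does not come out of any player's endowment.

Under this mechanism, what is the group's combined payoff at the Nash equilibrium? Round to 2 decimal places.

1760.00 dollars

The effective private return per unit is now 4.4 × 2.50 / 8 = 1.3750 > 1, so every player's dominant strategy flips to full contribution.
So the Nash equilibrium is full contribution by all 8; the group earns 4.4 × 2.50 × 160 = 1760.00.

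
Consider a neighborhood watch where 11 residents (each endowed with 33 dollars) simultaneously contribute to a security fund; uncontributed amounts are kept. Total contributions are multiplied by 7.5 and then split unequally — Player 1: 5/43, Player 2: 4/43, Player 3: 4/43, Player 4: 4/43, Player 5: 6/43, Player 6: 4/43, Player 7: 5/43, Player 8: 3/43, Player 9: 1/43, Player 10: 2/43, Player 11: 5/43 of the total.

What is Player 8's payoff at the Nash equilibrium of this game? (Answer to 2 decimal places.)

Each unit j contributes comes back to j as 7.5 × (j's share), so j prefers to contribute only if that share exceeds 1/7.5 = 0.1333; otherwise keeping the unit dominates.
The only share above 0.1333 is Player 5's 6/43, contributing 33; the remaining 10 contribute 0. Total contributed: 33.
Player 8 keeps 33 and receives 7.5 × 33 × 3/43 = 17.27 from the security fund, for a payoff of 50.27.

50.27 dollars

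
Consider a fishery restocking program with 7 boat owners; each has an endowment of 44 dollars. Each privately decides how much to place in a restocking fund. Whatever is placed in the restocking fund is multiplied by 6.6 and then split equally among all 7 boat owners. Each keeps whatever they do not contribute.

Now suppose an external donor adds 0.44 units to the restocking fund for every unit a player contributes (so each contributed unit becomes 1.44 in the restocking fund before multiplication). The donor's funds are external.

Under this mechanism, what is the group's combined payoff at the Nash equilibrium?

With the mechanism, a contributed unit returns 6.6 × 1.44 / 7 = 1.3577 per unit of net cost to the contributor — now above 1 — so contributing fully is weakly dominant for every player.
At the Nash equilibrium everyone contributes 44. Group total payoff = 6.6 × 1.44 × 308 = 2927.23.

2927.23 dollars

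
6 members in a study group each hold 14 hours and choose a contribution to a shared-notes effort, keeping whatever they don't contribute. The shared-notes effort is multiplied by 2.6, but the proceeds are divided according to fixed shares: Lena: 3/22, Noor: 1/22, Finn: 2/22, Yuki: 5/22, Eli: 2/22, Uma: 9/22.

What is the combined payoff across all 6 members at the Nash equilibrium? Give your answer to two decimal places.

106.40 hours

A player with share s gets back 2.6·s per unit contributed, so full contribution is dominant for anyone with s > 1/2.6 = 0.3846 and zero contribution is dominant for anyone below.
Uma alone (share 9/22) is above the threshold, contributing 14; the remaining 5 contribute 0. Total contributed: 14.
The shared-notes effort pays out 2.6 × 14 = 36.40 in total (split across the unequal shares, but the aggregate is all that matters for the group sum).
The 5 free-riders keep 14 each, adding 70. Group total = 70 + 36.40 = 106.40.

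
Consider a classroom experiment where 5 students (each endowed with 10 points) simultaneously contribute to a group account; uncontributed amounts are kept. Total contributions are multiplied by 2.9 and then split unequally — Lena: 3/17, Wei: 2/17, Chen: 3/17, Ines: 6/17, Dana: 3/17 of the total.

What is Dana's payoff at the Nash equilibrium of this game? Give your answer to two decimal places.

For player j, contributing a unit is worthwhile iff 2.9 × (j's share) ≥ 1, i.e. iff j's share is at least 0.3448.
Ines alone (share 6/17) is above the threshold, contributing 10; the remaining 4 contribute 0. Total contributed: 10.
Dana keeps 10 and receives 2.9 × 10 × 3/17 = 5.12 from the group account, for a payoff of 15.12.

15.12 points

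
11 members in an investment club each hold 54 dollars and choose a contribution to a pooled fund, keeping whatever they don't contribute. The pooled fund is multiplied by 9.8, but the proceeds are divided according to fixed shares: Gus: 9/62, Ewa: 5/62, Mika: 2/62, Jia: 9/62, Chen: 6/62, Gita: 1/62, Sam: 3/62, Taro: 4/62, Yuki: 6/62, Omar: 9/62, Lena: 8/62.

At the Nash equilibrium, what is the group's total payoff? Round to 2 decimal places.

2494.80 dollars

For player j, contributing a unit is worthwhile iff 9.8 × (j's share) ≥ 1, i.e. iff j's share is at least 0.1020.
Gus, Jia, Omar and Lena are above the threshold, contributing 54 each; the remaining 7 contribute 0. Total contributed: 216.
The pooled fund pays out 9.8 × 216 = 2116.80 in total (split across the unequal shares, but the aggregate is all that matters for the group sum).
The 7 free-riders keep 54 each, adding 378. Group total = 378 + 2116.80 = 2494.80.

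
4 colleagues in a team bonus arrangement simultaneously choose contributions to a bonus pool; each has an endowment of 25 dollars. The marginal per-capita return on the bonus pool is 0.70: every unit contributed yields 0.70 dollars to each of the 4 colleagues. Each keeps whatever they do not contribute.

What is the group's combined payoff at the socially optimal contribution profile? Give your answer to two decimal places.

Each contributed unit returns 2.800 to the group as a whole (0.70 to each of 4 players), which exceeds 1, so the social optimum is full contribution: group total = 2.800 × 100 = 280.00.

280.00 dollars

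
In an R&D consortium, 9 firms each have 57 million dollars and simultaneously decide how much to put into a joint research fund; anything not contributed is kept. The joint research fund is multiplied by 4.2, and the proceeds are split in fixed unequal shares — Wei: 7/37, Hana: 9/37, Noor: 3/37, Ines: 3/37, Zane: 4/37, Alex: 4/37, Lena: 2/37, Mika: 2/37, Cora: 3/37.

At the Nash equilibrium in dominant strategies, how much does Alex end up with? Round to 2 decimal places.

82.88 million dollars

A player with share s gets back 4.2·s per unit contributed, so full contribution is dominant for anyone with s > 1/4.2 = 0.2381 and zero contribution is dominant for anyone below.
Hana alone (share 9/37) is above the threshold, contributing 57; the remaining 8 contribute 0. Total contributed: 57.
Alex keeps 57 and receives 4.2 × 57 × 4/37 = 25.88 from the joint research fund, for a payoff of 82.88.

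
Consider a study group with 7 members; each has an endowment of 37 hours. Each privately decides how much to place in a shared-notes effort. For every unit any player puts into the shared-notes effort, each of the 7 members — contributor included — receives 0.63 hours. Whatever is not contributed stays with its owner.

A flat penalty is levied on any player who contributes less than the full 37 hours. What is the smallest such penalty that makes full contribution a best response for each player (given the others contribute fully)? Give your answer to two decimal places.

Given the others contribute fully, the best deviation is to contribute 0 (any partial contribution still incurs the fine and gives up units whose private return 0.63 is below 1).
Deviating from 37 to 0 saves 37 hours but forfeits the deviator's share of the drop in the shared-notes effort: 0.63 × 37 = 23.31.
So the deviation gain is 37 − 23.31 = 13.69, and the fine must be at least 13.69 hours to wipe it out.

13.69 hours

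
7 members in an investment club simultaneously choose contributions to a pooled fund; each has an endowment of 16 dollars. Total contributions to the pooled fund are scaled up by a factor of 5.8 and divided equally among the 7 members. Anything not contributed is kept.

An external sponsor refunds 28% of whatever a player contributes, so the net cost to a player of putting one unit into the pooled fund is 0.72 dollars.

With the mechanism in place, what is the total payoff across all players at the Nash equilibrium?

680.96 dollars

With the mechanism, a contributed unit returns (5.8/7) / 0.72 = 1.1508 per unit of net cost to the contributor — now above 1 — so contributing fully is weakly dominant for every player.
At the Nash equilibrium everyone contributes 16. Group total payoff = 7 × (16 × 0.28 + 5.8 × 16) = 680.96.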